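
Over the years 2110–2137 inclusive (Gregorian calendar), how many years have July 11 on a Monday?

4

Track July 11's weekday year by year (advancing +1, or +2 across a Feb 29):
  2110: Fri  2111: Sat (+1)  2112: Mon (+2) ✓  2113: Tue (+1)  2114: Wed (+1)
  2115: Thu (+1)  2116: Sat (+2)  2117: Sun (+1)  2118: Mon (+1) ✓  2119: Tue (+1)
  2120: Thu (+2)  2121: Fri (+1)  2122: Sat (+1)  2123: Sun (+1)  2124: Tue (+2)
  2125: Wed (+1)  2126: Thu (+1)  2127: Fri (+1)  2128: Sun (+2)  2129: Mon (+1) ✓
  2130: Tue (+1)  2131: Wed (+1)  2132: Fri (+2)  2133: Sat (+1)  2134: Sun (+1)
  2135: Mon (+1) ✓  2136: Wed (+2)  2137: Thu (+1)
Monday years: 2112, 2118, 2129, 2135 — 4 in total.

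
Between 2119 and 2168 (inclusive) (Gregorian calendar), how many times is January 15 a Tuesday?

7

Track January 15's weekday year by year (advancing +1, or +2 across a Feb 29):
  2119: Sun  2120: Mon (+1)  2121: Wed (+2)  2122: Thu (+1)  2123: Fri (+1)
  2124: Sat (+1)  2125: Mon (+2)  2126: Tue (+1) ✓  2127: Wed (+1)  2128: Thu (+1)
  2129: Sat (+2)  2130: Sun (+1)  2131: Mon (+1)  2132: Tue (+1) ✓  … (22 more years) …
  2155: Wed (+1)  2156: Thu (+1)  2157: Sat (+2)  2158: Sun (+1)  2159: Mon (+1)
  2160: Tue (+1) ✓  2161: Thu (+2)  2162: Fri (+1)  2163: Sat (+1)  2164: Sun (+1)
  2165: Tue (+2) ✓  2166: Wed (+1)  2167: Thu (+1)  2168: Fri (+1)
Tuesday years: 2126, 2132, 2137, 2143, 2154, 2160, 2165 — 7 in total.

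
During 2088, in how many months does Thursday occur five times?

A month of length L has five Thursdays iff its first Thursday is on day ≤ L−28 (so day 1–3 in a 31-day month, 1–2 in a 30-day month, day 1 in a leap February).
Checking each month of 2088: Jan starts Thu (31d) ✓; Feb starts Sun (29d); Mar starts Mon (31d); Apr starts Thu (30d) ✓; May starts Sat (31d); Jun starts Tue (30d); Jul starts Thu (31d) ✓; Aug starts Sun (31d); Sep starts Wed (30d) ✓; Oct starts Fri (31d); Nov starts Mon (30d); Dec starts Wed (31d) ✓.
Five-Thursday months: January, April, July, September, December → 5.

5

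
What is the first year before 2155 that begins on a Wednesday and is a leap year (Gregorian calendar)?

2144

Jan 1 advances by 2 weekdays after a leap year and by 1 after a common year.
2155: Jan 1 is Wednesday.
2154: Tuesday
2153: Monday
2152: Saturday (leap)
2151: Friday
2150: Thursday
2149: Wednesday
2148: Monday (leap)
2147: Sunday
2146: Saturday
2145: Friday
2144: Wednesday (leap)
2144 begins on a Wednesday and is a leap year.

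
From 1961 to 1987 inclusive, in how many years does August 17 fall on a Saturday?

Track August 17's weekday year by year (advancing +1, or +2 across a Feb 29):
  1961: Thu  1962: Fri (+1)  1963: Sat (+1) ✓  1964: Mon (+2)  1965: Tue (+1)
  1966: Wed (+1)  1967: Thu (+1)  1968: Sat (+2) ✓  1969: Sun (+1)  1970: Mon (+1)
  1971: Tue (+1)  1972: Thu (+2)  1973: Fri (+1)  1974: Sat (+1) ✓  1975: Sun (+1)
  1976: Tue (+2)  1977: Wed (+1)  1978: Thu (+1)  1979: Fri (+1)  1980: Sun (+2)
  1981: Mon (+1)  1982: Tue (+1)  1983: Wed (+1)  1984: Fri (+2)  1985: Sat (+1) ✓
  1986: Sun (+1)  1987: Mon (+1)
Saturday years: 1963, 1968, 1974, 1985 — 4 in total.

4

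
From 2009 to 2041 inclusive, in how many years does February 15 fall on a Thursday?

Track February 15's weekday year by year (advancing +1, or +2 across a Feb 29):
  2009: Sun  2010: Mon (+1)  2011: Tue (+1)  2012: Wed (+1)  2013: Fri (+2)
  2014: Sat (+1)  2015: Sun (+1)  2016: Mon (+1)  2017: Wed (+2)  2018: Thu (+1) ✓
  2019: Fri (+1)  2020: Sat (+1)  2021: Mon (+2)  2022: Tue (+1)  … (5 more years) …
  2028: Tue (+1)  2029: Thu (+2) ✓  2030: Fri (+1)  2031: Sat (+1)  2032: Sun (+1)
  2033: Tue (+2)  2034: Wed (+1)  2035: Thu (+1) ✓  2036: Fri (+1)  2037: Sun (+2)
  2038: Mon (+1)  2039: Tue (+1)  2040: Wed (+1)  2041: Fri (+2)
Thursday years: 2018, 2024, 2029, 2035 — 4 in total.

4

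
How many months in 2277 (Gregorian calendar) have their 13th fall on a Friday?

Check the 13th of each month of 2277: Jan 13: Sat, Feb 13: Tue, Mar 13: Tue, Apr 13: Fri, May 13: Sun, Jun 13: Wed, Jul 13: Fri, Aug 13: Mon, Sep 13: Thu, Oct 13: Sat, Nov 13: Tue, Dec 13: Thu.
Friday occurs in April, July — 2 months.

2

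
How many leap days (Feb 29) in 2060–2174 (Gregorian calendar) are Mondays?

4

Leap years in 2060–2174: 28 of them.
Feb 29 weekday advances by 5 (mod 7) from one leap year to the next four years later (or differs when a century non-leap intervenes).
Leap-day weekdays: 2060:Sun 2064:Fri 2068:Wed 2072:Mon✓ 2076:Sat 2080:Thu 2084:Tue 2088:Sun 2092:Fri 2096:Wed 2104:Fri 2108:Wed 2112:Mon✓ 2116:Sat 2120:Thu 2124:Tue 2128:Sun 2132:Fri 2136:Wed 2140:Mon✓ 2144:Sat 2148:Thu 2152:Tue 2156:Sun 2160:Fri 2164:Wed 2168:Mon✓ 2172:Sat
Monday: 2072, 2112, 2140, 2168 → 4.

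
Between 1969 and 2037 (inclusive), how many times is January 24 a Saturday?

11

Track January 24's weekday year by year (advancing +1, or +2 across a Feb 29):
  1969: Fri  1970: Sat (+1) ✓  1971: Sun (+1)  1972: Mon (+1)  1973: Wed (+2)
  1974: Thu (+1)  1975: Fri (+1)  1976: Sat (+1) ✓  1977: Mon (+2)  1978: Tue (+1)
  1979: Wed (+1)  1980: Thu (+1)  1981: Sat (+2) ✓  1982: Sun (+1)  … (41 more years) …
  2024: Wed (+1)  2025: Fri (+2)  2026: Sat (+1) ✓  2027: Sun (+1)  2028: Mon (+1)
  2029: Wed (+2)  2030: Thu (+1)  2031: Fri (+1)  2032: Sat (+1) ✓  2033: Mon (+2)
  2034: Tue (+1)  2035: Wed (+1)  2036: Thu (+1)  2037: Sat (+2) ✓
Saturday years: 1970, 1976, 1981, 1987, 1998, 2004, 2009, 2015, 2026, 2032, 2037 — 11 in total.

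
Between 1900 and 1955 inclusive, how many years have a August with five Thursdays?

24

August has 31 days; it has five Thursdays when Thursday falls among the first (month-length − 28) days — i.e. when August 1 is one of Thursday/Wednesday/Tuesday.
August 1 by year: 1900:Wed✓ 1901:Thu✓ 1902:Fri 1903:Sat 1904:Mon 1905:Tue✓ 1906:Wed✓ 1907:Thu✓ 1908:Sat 1909:Sun 1910:Mon 1911:Tue✓ 1912:Thu✓ 1913:Fri 1914:Sat …(26 more)… 1941:Fri 1942:Sat 1943:Sun 1944:Tue✓ 1945:Wed✓ 1946:Thu✓ 1947:Fri 1948:Sun 1949:Mon 1950:Tue✓ 1951:Wed✓ 1952:Fri 1953:Sat 1954:Sun 1955:Mon
Years with five Thursdays: 1900, 1901, 1905, 1906, 1907, 1911, 1912, 1916, 1917, 1918, 1922, 1923, 1928, 1929, 1933, 1934, 1935, 1939, 1940, 1944, 1945, 1946, 1950, 1951 → 24.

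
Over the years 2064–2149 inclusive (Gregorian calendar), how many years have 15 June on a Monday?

Track 15 June's weekday year by year (advancing +1, or +2 across a Feb 29):
  2064: Sun  2065: Mon (+1) ✓  2066: Tue (+1)  2067: Wed (+1)  2068: Fri (+2)
  2069: Sat (+1)  2070: Sun (+1)  2071: Mon (+1) ✓  2072: Wed (+2)  2073: Thu (+1)
  2074: Fri (+1)  2075: Sat (+1)  2076: Mon (+2) ✓  2077: Tue (+1)  … (58 more years) …
  2136: Fri (+2)  2137: Sat (+1)  2138: Sun (+1)  2139: Mon (+1) ✓  2140: Wed (+2)
  2141: Thu (+1)  2142: Fri (+1)  2143: Sat (+1)  2144: Mon (+2) ✓  2145: Tue (+1)
  2146: Wed (+1)  2147: Thu (+1)  2148: Sat (+2)  2149: Sun (+1)
Monday years: 2065, 2071, 2076, 2082, 2093, 2099, 2105, 2111, 2116, 2122, 2133, 2139, 2144 — 13 in total.

13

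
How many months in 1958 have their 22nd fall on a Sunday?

1

Check the 22nd of each month of 1958: Jan 22: Wed, Feb 22: Sat, Mar 22: Sat, Apr 22: Tue, May 22: Thu, Jun 22: Sun, Jul 22: Tue, Aug 22: Fri, Sep 22: Mon, Oct 22: Wed, Nov 22: Sat, Dec 22: Mon.
Sunday occurs in June — 1 month.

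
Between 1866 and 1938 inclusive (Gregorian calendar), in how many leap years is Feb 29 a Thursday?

2

Leap years in 1866–1938: 17 of them.
Feb 29 weekday advances by 5 (mod 7) from one leap year to the next four years later (or differs when a century non-leap intervenes).
Leap-day weekdays: 1868:Sat 1872:Thu✓ 1876:Tue 1880:Sun 1884:Fri 1888:Wed 1892:Mon 1896:Sat 1904:Mon 1908:Sat 1912:Thu✓ 1916:Tue 1920:Sun 1924:Fri 1928:Wed 1932:Mon 1936:Sat
Thursday: 1872, 1912 → 2.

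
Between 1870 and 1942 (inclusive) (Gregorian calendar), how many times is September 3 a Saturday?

Track September 3's weekday year by year (advancing +1, or +2 across a Feb 29):
  1870: Sat ✓  1871: Sun (+1)  1872: Tue (+2)  1873: Wed (+1)  1874: Thu (+1)
  1875: Fri (+1)  1876: Sun (+2)  1877: Mon (+1)  1878: Tue (+1)  1879: Wed (+1)
  1880: Fri (+2)  1881: Sat (+1) ✓  1882: Sun (+1)  1883: Mon (+1)  … (45 more years) …
  1929: Tue (+1)  1930: Wed (+1)  1931: Thu (+1)  1932: Sat (+2) ✓  1933: Sun (+1)
  1934: Mon (+1)  1935: Tue (+1)  1936: Thu (+2)  1937: Fri (+1)  1938: Sat (+1) ✓
  1939: Sun (+1)  1940: Tue (+2)  1941: Wed (+1)  1942: Thu (+1)
Saturday years: 1870, 1881, 1887, 1892, 1898, 1904, 1910, 1921, 1927, 1932, 1938 — 11 in total.

11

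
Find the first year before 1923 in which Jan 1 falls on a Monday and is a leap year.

1912

Jan 1 advances by 2 weekdays after a leap year and by 1 after a common year.
1923: Jan 1 is Monday.
1922: Sunday
1921: Saturday
1920: Thursday (leap)
1919: Wednesday
1918: Tuesday
1917: Monday
1916: Saturday (leap)
1915: Friday
1914: Thursday
1913: Wednesday
1912: Monday (leap)
1912 begins on a Monday and is a leap year.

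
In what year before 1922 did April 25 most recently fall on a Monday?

1921

From one year to the next, a fixed date's weekday advances by 1, or by 2 when a Feb 29 lies between the two dates.
1922: April 25 is Tuesday.
1921: Monday (−1)
April 25 falls on a Monday in 1921.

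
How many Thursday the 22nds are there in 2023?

1

Check the 22nd of each month of 2023: Jan 22: Sun, Feb 22: Wed, Mar 22: Wed, Apr 22: Sat, May 22: Mon, Jun 22: Thu, Jul 22: Sat, Aug 22: Tue, Sep 22: Fri, Oct 22: Sun, Nov 22: Wed, Dec 22: Fri.
Thursday occurs in June — 1 month.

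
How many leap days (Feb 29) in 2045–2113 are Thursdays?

2

Leap years in 2045–2113: 16 of them.
Feb 29 weekday advances by 5 (mod 7) from one leap year to the next four years later (or differs when a century non-leap intervenes).
Leap-day weekdays: 2048:Sat 2052:Thu✓ 2056:Tue 2060:Sun 2064:Fri 2068:Wed 2072:Mon 2076:Sat 2080:Thu✓ 2084:Tue 2088:Sun 2092:Fri 2096:Wed 2104:Fri 2108:Wed 2112:Mon
Thursday: 2052, 2080 → 2.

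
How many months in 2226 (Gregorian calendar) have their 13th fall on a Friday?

2

Check the 13th of each month of 2226: Jan 13: Fri, Feb 13: Mon, Mar 13: Mon, Apr 13: Thu, May 13: Sat, Jun 13: Tue, Jul 13: Thu, Aug 13: Sun, Sep 13: Wed, Oct 13: Fri, Nov 13: Mon, Dec 13: Wed.
Friday occurs in January, October — 2 months.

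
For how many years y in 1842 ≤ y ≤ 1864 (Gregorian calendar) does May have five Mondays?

10

May has 31 days; it has five Mondays when Monday falls among the first (month-length − 28) days — i.e. when May 1 is one of Monday/Sunday/Saturday.
May 1 by year: 1842:Sun✓ 1843:Mon✓ 1844:Wed 1845:Thu 1846:Fri 1847:Sat✓ 1848:Mon✓ 1849:Tue 1850:Wed 1851:Thu 1852:Sat✓ 1853:Sun✓ 1854:Mon✓ 1855:Tue 1856:Thu 1857:Fri 1858:Sat✓ 1859:Sun✓ 1860:Tue 1861:Wed 1862:Thu 1863:Fri 1864:Sun✓
Years with five Mondays: 1842, 1843, 1847, 1848, 1852, 1853, 1854, 1858, 1859, 1864 → 10.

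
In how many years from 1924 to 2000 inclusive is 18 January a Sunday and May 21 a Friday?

2

Check each year's weekday for 18 January and May 21:
  1924: Fri/Wed  1925: Sun/Thu  1926: Mon/Fri  1927: Tue/Sat  1928: Wed/Mon  1929: Fri/Tue  1930: Sat/Wed  1931: Sun/Thu  1932: Mon/Sat  1933: Wed/Sun  1934: Thu/Mon  1935: Fri/Tue  1936: Sat/Thu  1937: Mon/Fri  …(49 more)…  1987: Sun/Thu  1988: Mon/Sat  1989: Wed/Sun  1990: Thu/Mon  1991: Fri/Tue  1992: Sat/Thu  1993: Mon/Fri  1994: Tue/Sat  1995: Wed/Sun  1996: Thu/Tue  1997: Sat/Wed  1998: Sun/Thu  1999: Mon/Fri  2000: Tue/Sun
Both conditions hold in: 1948, 1976 — 2.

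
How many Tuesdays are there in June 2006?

June 2006 has 30 days and begins on Thursday.
The first Tuesday is June 6.
Tuesdays fall on 6, 13, 20, 27 — that's 4.

4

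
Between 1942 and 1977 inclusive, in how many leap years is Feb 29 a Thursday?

Leap years in 1942–1977: 9 of them.
Feb 29 weekday advances by 5 (mod 7) from one leap year to the next four years later (or differs when a century non-leap intervenes).
Leap-day weekdays: 1944:Tue 1948:Sun 1952:Fri 1956:Wed 1960:Mon 1964:Sat 1968:Thu✓ 1972:Tue 1976:Sun
Thursday: 1968 → 1.

1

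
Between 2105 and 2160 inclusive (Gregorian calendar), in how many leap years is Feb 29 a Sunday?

2

Leap years in 2105–2160: 14 of them.
Feb 29 weekday advances by 5 (mod 7) from one leap year to the next four years later (or differs when a century non-leap intervenes).
Leap-day weekdays: 2108:Wed 2112:Mon 2116:Sat 2120:Thu 2124:Tue 2128:Sun✓ 2132:Fri 2136:Wed 2140:Mon 2144:Sat 2148:Thu 2152:Tue 2156:Sun✓ 2160:Fri
Sunday: 2128, 2156 → 2.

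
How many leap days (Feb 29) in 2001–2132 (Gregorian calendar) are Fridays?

Leap years in 2001–2132: 32 of them.
Feb 29 weekday advances by 5 (mod 7) from one leap year to the next four years later (or differs when a century non-leap intervenes).
Leap-day weekdays: 2004:Sun 2008:Fri✓ 2012:Wed 2016:Mon 2020:Sat 2024:Thu 2028:Tue 2032:Sun 2036:Fri✓ 2040:Wed 2044:Mon 2048:Sat 2052:Thu …(6 more)… 2080:Thu 2084:Tue 2088:Sun 2092:Fri✓ 2096:Wed 2104:Fri✓ 2108:Wed 2112:Mon 2116:Sat 2120:Thu 2124:Tue 2128:Sun 2132:Fri✓
Friday: 2008, 2036, 2064, 2092, 2104, 2132 → 6.

6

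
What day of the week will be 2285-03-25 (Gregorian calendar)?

January 1, 2285 is a Thursday.
March 25 is day 84 of the year, i.e. 83 days after Jan 1.
83 mod 7 = 6, so advance 6 weekdays from Thursday: Wednesday.

Wednesday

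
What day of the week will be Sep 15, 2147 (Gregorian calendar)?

Friday

January 1, 2147 is a Sunday.
September 15 is day 258 of the year, i.e. 257 days after Jan 1.
257 mod 7 = 5, so advance 5 weekdays from Sunday: Friday.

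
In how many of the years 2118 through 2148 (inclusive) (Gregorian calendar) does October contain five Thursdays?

October has 31 days; it has five Thursdays when Thursday falls among the first (month-length − 28) days — i.e. when October 1 is one of Thursday/Wednesday/Tuesday.
October 1 by year: 2118:Sat 2119:Sun 2120:Tue✓ 2121:Wed✓ 2122:Thu✓ 2123:Fri 2124:Sun 2125:Mon 2126:Tue✓ 2127:Wed✓ 2128:Fri 2129:Sat 2130:Sun 2131:Mon 2132:Wed✓ 2133:Thu✓ 2134:Fri 2135:Sat 2136:Mon 2137:Tue✓ 2138:Wed✓ 2139:Thu✓ 2140:Sat 2141:Sun 2142:Mon 2143:Tue✓ 2144:Thu✓ 2145:Fri 2146:Sat 2147:Sun 2148:Tue✓
Years with five Thursdays: 2120, 2121, 2122, 2126, 2127, 2132, 2133, 2137, 2138, 2139, 2143, 2144, 2148 → 13.

13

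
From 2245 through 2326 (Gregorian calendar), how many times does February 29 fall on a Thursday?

2

Leap years in 2245–2326: 19 of them.
Feb 29 weekday advances by 5 (mod 7) from one leap year to the next four years later (or differs when a century non-leap intervenes).
Leap-day weekdays: 2248:Tue 2252:Sun 2256:Fri 2260:Wed 2264:Mon 2268:Sat 2272:Thu✓ 2276:Tue 2280:Sun 2284:Fri 2288:Wed 2292:Mon 2296:Sat 2304:Mon 2308:Sat 2312:Thu✓ 2316:Tue 2320:Sun 2324:Fri
Thursday: 2272, 2312 → 2.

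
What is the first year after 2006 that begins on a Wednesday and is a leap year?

Jan 1 advances by 2 weekdays after a leap year and by 1 after a common year.
2006: Jan 1 is Sunday.
2007: Monday
2008: Tuesday (leap)
2009: Thursday
2010: Friday
2011: Saturday
2012: Sunday (leap)
2013: Tuesday
2014: Wednesday
2015: Thursday
2016: Friday (leap)
2017: Sunday
2018: Monday
2019: Tuesday
2020: Wednesday (leap)
2020 begins on a Wednesday and is a leap year.

2020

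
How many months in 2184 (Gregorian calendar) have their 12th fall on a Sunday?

2

Check the 12th of each month of 2184: Jan 12: Mon, Feb 12: Thu, Mar 12: Fri, Apr 12: Mon, May 12: Wed, Jun 12: Sat, Jul 12: Mon, Aug 12: Thu, Sep 12: Sun, Oct 12: Tue, Nov 12: Fri, Dec 12: Sun.
Sunday occurs in September, December — 2 months.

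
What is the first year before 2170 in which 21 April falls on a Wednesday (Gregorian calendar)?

2162

From one year to the next, a fixed date's weekday advances by 1, or by 2 when a Feb 29 lies between the two dates.
2170: April 21 is Saturday.
2169: Friday (−1)
2168: Thursday (−1)
2167: Tuesday (−2)
2166: Monday (−1)
2165: Sunday (−1)
2164: Saturday (−1)
2163: Thursday (−2)
2162: Wednesday (−1)
21 April falls on a Wednesday in 2162.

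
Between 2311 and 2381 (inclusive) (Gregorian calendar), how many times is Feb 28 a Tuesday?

10

Track Feb 28's weekday year by year (advancing +1, or +2 across a Feb 29):
  2311: Tue ✓  2312: Wed (+1)  2313: Fri (+2)  2314: Sat (+1)  2315: Sun (+1)
  2316: Mon (+1)  2317: Wed (+2)  2318: Thu (+1)  2319: Fri (+1)  2320: Sat (+1)
  2321: Mon (+2)  2322: Tue (+1) ✓  2323: Wed (+1)  2324: Thu (+1)  … (43 more years) …
  2368: Wed (+1)  2369: Fri (+2)  2370: Sat (+1)  2371: Sun (+1)  2372: Mon (+1)
  2373: Wed (+2)  2374: Thu (+1)  2375: Fri (+1)  2376: Sat (+1)  2377: Mon (+2)
  2378: Tue (+1) ✓  2379: Wed (+1)  2380: Thu (+1)  2381: Sat (+2)
Tuesday years: 2311, 2322, 2328, 2333, 2339, 2350, 2356, 2361, 2367, 2378 — 10 in total.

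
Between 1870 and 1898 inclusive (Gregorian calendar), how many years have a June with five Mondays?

June has 30 days; it has five Mondays when Monday falls among the first (month-length − 28) days — i.e. when June 1 is one of Monday/Sunday.
June 1 by year: 1870:Wed 1871:Thu 1872:Sat 1873:Sun✓ 1874:Mon✓ 1875:Tue 1876:Thu 1877:Fri 1878:Sat 1879:Sun✓ 1880:Tue 1881:Wed 1882:Thu 1883:Fri 1884:Sun✓ 1885:Mon✓ 1886:Tue 1887:Wed 1888:Fri 1889:Sat 1890:Sun✓ 1891:Mon✓ 1892:Wed 1893:Thu 1894:Fri 1895:Sat 1896:Mon✓ 1897:Tue 1898:Wed
Years with five Mondays: 1873, 1874, 1879, 1884, 1885, 1890, 1891, 1896 → 8.

8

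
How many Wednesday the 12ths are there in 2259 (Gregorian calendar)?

Check the 12th of each month of 2259: Jan 12: Wed, Feb 12: Sat, Mar 12: Sat, Apr 12: Tue, May 12: Thu, Jun 12: Sun, Jul 12: Tue, Aug 12: Fri, Sep 12: Mon, Oct 12: Wed, Nov 12: Sat, Dec 12: Mon.
Wednesday occurs in January, October — 2 months.

2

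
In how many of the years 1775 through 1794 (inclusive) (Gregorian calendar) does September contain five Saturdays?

6

September has 30 days; it has five Saturdays when Saturday falls among the first (month-length − 28) days — i.e. when September 1 is one of Saturday/Friday.
September 1 by year: 1775:Fri✓ 1776:Sun 1777:Mon 1778:Tue 1779:Wed 1780:Fri✓ 1781:Sat✓ 1782:Sun 1783:Mon 1784:Wed 1785:Thu 1786:Fri✓ 1787:Sat✓ 1788:Mon 1789:Tue 1790:Wed 1791:Thu 1792:Sat✓ 1793:Sun 1794:Mon
Years with five Saturdays: 1775, 1780, 1781, 1786, 1787, 1792 → 6.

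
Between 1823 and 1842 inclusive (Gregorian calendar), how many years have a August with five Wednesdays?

9

August has 31 days; it has five Wednesdays when Wednesday falls among the first (month-length − 28) days — i.e. when August 1 is one of Wednesday/Tuesday/Monday.
August 1 by year: 1823:Fri 1824:Sun 1825:Mon✓ 1826:Tue✓ 1827:Wed✓ 1828:Fri 1829:Sat 1830:Sun 1831:Mon✓ 1832:Wed✓ 1833:Thu 1834:Fri 1835:Sat 1836:Mon✓ 1837:Tue✓ 1838:Wed✓ 1839:Thu 1840:Sat 1841:Sun 1842:Mon✓
Years with five Wednesdays: 1825, 1826, 1827, 1831, 1832, 1836, 1837, 1838, 1842 → 9.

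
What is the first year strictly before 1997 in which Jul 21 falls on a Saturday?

1990

From one year to the next, a fixed date's weekday advances by 1, or by 2 when a Feb 29 lies between the two dates.
1997: July 21 is Monday.
1996: Sunday (−1)
1995: Friday (−2)
1994: Thursday (−1)
1993: Wednesday (−1)
1992: Tuesday (−1)
1991: Sunday (−2)
1990: Saturday (−1)
Jul 21 falls on a Saturday in 1990.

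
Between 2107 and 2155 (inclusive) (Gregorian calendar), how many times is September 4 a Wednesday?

Track September 4's weekday year by year (advancing +1, or +2 across a Feb 29):
  2107: Sun  2108: Tue (+2)  2109: Wed (+1) ✓  2110: Thu (+1)  2111: Fri (+1)
  2112: Sun (+2)  2113: Mon (+1)  2114: Tue (+1)  2115: Wed (+1) ✓  2116: Fri (+2)
  2117: Sat (+1)  2118: Sun (+1)  2119: Mon (+1)  2120: Wed (+2) ✓  … (21 more years) …
  2142: Tue (+1)  2143: Wed (+1) ✓  2144: Fri (+2)  2145: Sat (+1)  2146: Sun (+1)
  2147: Mon (+1)  2148: Wed (+2) ✓  2149: Thu (+1)  2150: Fri (+1)  2151: Sat (+1)
  2152: Mon (+2)  2153: Tue (+1)  2154: Wed (+1) ✓  2155: Thu (+1)
Wednesday years: 2109, 2115, 2120, 2126, 2137, 2143, 2148, 2154 — 8 in total.

8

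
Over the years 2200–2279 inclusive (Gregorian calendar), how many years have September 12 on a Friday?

12

Track September 12's weekday year by year (advancing +1, or +2 across a Feb 29):
  2200: Fri ✓  2201: Sat (+1)  2202: Sun (+1)  2203: Mon (+1)  2204: Wed (+2)
  2205: Thu (+1)  2206: Fri (+1) ✓  2207: Sat (+1)  2208: Mon (+2)  2209: Tue (+1)
  2210: Wed (+1)  2211: Thu (+1)  2212: Sat (+2)  2213: Sun (+1)  … (52 more years) …
  2266: Wed (+1)  2267: Thu (+1)  2268: Sat (+2)  2269: Sun (+1)  2270: Mon (+1)
  2271: Tue (+1)  2272: Thu (+2)  2273: Fri (+1) ✓  2274: Sat (+1)  2275: Sun (+1)
  2276: Tue (+2)  2277: Wed (+1)  2278: Thu (+1)  2279: Fri (+1) ✓
Friday years: 2200, 2206, 2217, 2223, 2228, 2234, 2245, 2251, 2256, 2262, 2273, 2279 — 12 in total.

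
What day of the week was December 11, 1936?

January 1, 1936 is a Wednesday.
December 11 is day 346 of the year, i.e. 345 days after Jan 1.
345 mod 7 = 2, so advance 2 weekdays from Wednesday: Friday.

Friday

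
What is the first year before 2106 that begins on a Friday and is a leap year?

Jan 1 advances by 2 weekdays after a leap year and by 1 after a common year.
2106: Jan 1 is Friday.
2105: Thursday
2104: Tuesday (leap)
2103: Monday
2102: Sunday
2101: Saturday
2100: Friday
2099: Thursday
2098: Wednesday
2097: Tuesday
2096: Sunday (leap)
2095: Saturday
2094: Friday
2093: Thursday
2092: Tuesday (leap)
2091: Monday
2090: Sunday
2089: Saturday
2088: Thursday (leap)
2087: Wednesday
2086: Tuesday
2085: Monday
2084: Saturday (leap)
2083: Friday
2082: Thursday
2081: Wednesday
2080: Monday (leap)
2079: Sunday
2078: Saturday
2077: Friday
2076: Wednesday (leap)
2075: Tuesday
2074: Monday
2073: Sunday
2072: Friday (leap)
2072 begins on a Friday and is a leap year.

2072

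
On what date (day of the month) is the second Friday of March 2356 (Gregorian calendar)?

9

March 1, 2356 is a Thursday, so the first Friday is the 2nd.
The second Friday is 2 + 7 = 9.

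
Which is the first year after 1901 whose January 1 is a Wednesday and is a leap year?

1908

Jan 1 advances by 2 weekdays after a leap year and by 1 after a common year.
1901: Jan 1 is Tuesday.
1902: Wednesday
1903: Thursday
1904: Friday (leap)
1905: Sunday
1906: Monday
1907: Tuesday
1908: Wednesday (leap)
1908 begins on a Wednesday and is a leap year.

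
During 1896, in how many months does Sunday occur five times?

A month of length L has five Sundays iff its first Sunday is on day ≤ L−28 (so day 1–3 in a 31-day month, 1–2 in a 30-day month, day 1 in a leap February).
Checking each month of 1896: Jan starts Wed (31d); Feb starts Sat (29d); Mar starts Sun (31d) ✓; Apr starts Wed (30d); May starts Fri (31d) ✓; Jun starts Mon (30d); Jul starts Wed (31d); Aug starts Sat (31d) ✓; Sep starts Tue (30d); Oct starts Thu (31d); Nov starts Sun (30d) ✓; Dec starts Tue (31d).
Five-Sunday months: March, May, August, November → 4.

4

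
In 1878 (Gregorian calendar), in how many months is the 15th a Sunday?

Check the 15th of each month of 1878: Jan 15: Tue, Feb 15: Fri, Mar 15: Fri, Apr 15: Mon, May 15: Wed, Jun 15: Sat, Jul 15: Mon, Aug 15: Thu, Sep 15: Sun, Oct 15: Tue, Nov 15: Fri, Dec 15: Sun.
Sunday occurs in September, December — 2 months.

2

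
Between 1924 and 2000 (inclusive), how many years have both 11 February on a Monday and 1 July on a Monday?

Check each year's weekday for 11 February and 1 July:
  1924: Mon/Tue  1925: Wed/Wed  1926: Thu/Thu  1927: Fri/Fri  1928: Sat/Sun  1929: Mon/Mon ✓  1930: Tue/Tue  1931: Wed/Wed  1932: Thu/Fri  1933: Sat/Sat  1934: Sun/Sun  1935: Mon/Mon ✓  1936: Tue/Wed  1937: Thu/Thu  …(49 more)…  1987: Wed/Wed  1988: Thu/Fri  1989: Sat/Sat  1990: Sun/Sun  1991: Mon/Mon ✓  1992: Tue/Wed  1993: Thu/Thu  1994: Fri/Fri  1995: Sat/Sat  1996: Sun/Mon  1997: Tue/Tue  1998: Wed/Wed  1999: Thu/Thu  2000: Fri/Sat
Both conditions hold in: 1929, 1935, 1946, 1957, 1963, 1974, 1985, 1991 — 8.

8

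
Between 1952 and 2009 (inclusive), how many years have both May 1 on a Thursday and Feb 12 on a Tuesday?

3

Check each year's weekday for May 1 and Feb 12:
  1952: Thu/Tue ✓  1953: Fri/Thu  1954: Sat/Fri  1955: Sun/Sat  1956: Tue/Sun  1957: Wed/Tue  1958: Thu/Wed  1959: Fri/Thu  1960: Sun/Fri  1961: Mon/Sun  1962: Tue/Mon  1963: Wed/Tue  1964: Fri/Wed  1965: Sat/Fri  …(30 more)…  1996: Wed/Mon  1997: Thu/Wed  1998: Fri/Thu  1999: Sat/Fri  2000: Mon/Sat  2001: Tue/Mon  2002: Wed/Tue  2003: Thu/Wed  2004: Sat/Thu  2005: Sun/Sat  2006: Mon/Sun  2007: Tue/Mon  2008: Thu/Tue ✓  2009: Fri/Thu
Both conditions hold in: 1952, 1980, 2008 — 3.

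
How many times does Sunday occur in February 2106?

4

February 2106 has 28 days and begins on Monday.
The first Sunday is February 7.
Sundays fall on 7, 14, 21, 28 — that's 4.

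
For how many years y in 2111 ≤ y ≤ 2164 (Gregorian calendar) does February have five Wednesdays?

February has 28 days (29 in leap years); it has five Wednesdays when Wednesday falls among the first (month-length − 28) days — i.e. when February 1 is Wednesday in a leap year (never in a common year).
February 1 by year: 2111:Sun 2112:Mon 2113:Wed 2114:Thu 2115:Fri 2116:Sat 2117:Mon 2118:Tue 2119:Wed 2120:Thu 2121:Sat 2122:Sun 2123:Mon 2124:Tue 2125:Thu …(24 more)… 2150:Sun 2151:Mon 2152:Tue 2153:Thu 2154:Fri 2155:Sat 2156:Sun 2157:Tue 2158:Wed 2159:Thu 2160:Fri 2161:Sun 2162:Mon 2163:Tue 2164:Wed✓
Years with five Wednesdays: 2136, 2164 → 2.

2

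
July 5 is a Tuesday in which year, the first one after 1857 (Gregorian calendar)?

From one year to the next, a fixed date's weekday advances by 1, or by 2 when a Feb 29 lies between the two dates.
1857: July 5 is Sunday.
1858: Monday (+1)
1859: Tuesday (+1)
July 5 falls on a Tuesday in 1859.

1859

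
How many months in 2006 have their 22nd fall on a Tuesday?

Check the 22nd of each month of 2006: Jan 22: Sun, Feb 22: Wed, Mar 22: Wed, Apr 22: Sat, May 22: Mon, Jun 22: Thu, Jul 22: Sat, Aug 22: Tue, Sep 22: Fri, Oct 22: Sun, Nov 22: Wed, Dec 22: Fri.
Tuesday occurs in August — 1 month.

1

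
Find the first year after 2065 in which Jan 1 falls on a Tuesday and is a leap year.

Jan 1 advances by 2 weekdays after a leap year and by 1 after a common year.
2065: Jan 1 is Thursday.
2066: Friday
2067: Saturday
2068: Sunday (leap)
2069: Tuesday
2070: Wednesday
2071: Thursday
2072: Friday (leap)
2073: Sunday
2074: Monday
2075: Tuesday
2076: Wednesday (leap)
2077: Friday
2078: Saturday
2079: Sunday
2080: Monday (leap)
2081: Wednesday
2082: Thursday
2083: Friday
2084: Saturday (leap)
2085: Monday
2086: Tuesday
2087: Wednesday
2088: Thursday (leap)
2089: Saturday
2090: Sunday
2091: Monday
2092: Tuesday (leap)
2092 begins on a Tuesday and is a leap year.

2092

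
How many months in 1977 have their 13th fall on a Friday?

Check the 13th of each month of 1977: Jan 13: Thu, Feb 13: Sun, Mar 13: Sun, Apr 13: Wed, May 13: Fri, Jun 13: Mon, Jul 13: Wed, Aug 13: Sat, Sep 13: Tue, Oct 13: Thu, Nov 13: Sun, Dec 13: Tue.
Friday occurs in May — 1 month.

1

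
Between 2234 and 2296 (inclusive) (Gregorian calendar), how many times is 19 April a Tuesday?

Track 19 April's weekday year by year (advancing +1, or +2 across a Feb 29):
  2234: Sat  2235: Sun (+1)  2236: Tue (+2) ✓  2237: Wed (+1)  2238: Thu (+1)
  2239: Fri (+1)  2240: Sun (+2)  2241: Mon (+1)  2242: Tue (+1) ✓  2243: Wed (+1)
  2244: Fri (+2)  2245: Sat (+1)  2246: Sun (+1)  2247: Mon (+1)  … (35 more years) …
  2283: Thu (+1)  2284: Sat (+2)  2285: Sun (+1)  2286: Mon (+1)  2287: Tue (+1) ✓
  2288: Thu (+2)  2289: Fri (+1)  2290: Sat (+1)  2291: Sun (+1)  2292: Tue (+2) ✓
  2293: Wed (+1)  2294: Thu (+1)  2295: Fri (+1)  2296: Sun (+2)
Tuesday years: 2236, 2242, 2253, 2259, 2264, 2270, 2281, 2287, 2292 — 9 in total.

9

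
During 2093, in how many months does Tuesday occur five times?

4

A month of length L has five Tuesdays iff its first Tuesday is on day ≤ L−28 (so day 1–3 in a 31-day month, 1–2 in a 30-day month, day 1 in a leap February).
Checking each month of 2093: Jan starts Thu (31d); Feb starts Sun (28d); Mar starts Sun (31d) ✓; Apr starts Wed (30d); May starts Fri (31d); Jun starts Mon (30d) ✓; Jul starts Wed (31d); Aug starts Sat (31d); Sep starts Tue (30d) ✓; Oct starts Thu (31d); Nov starts Sun (30d); Dec starts Tue (31d) ✓.
Five-Tuesday months: March, June, September, December → 4.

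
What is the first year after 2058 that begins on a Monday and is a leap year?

Jan 1 advances by 2 weekdays after a leap year and by 1 after a common year.
2058: Jan 1 is Tuesday.
2059: Wednesday
2060: Thursday (leap)
2061: Saturday
2062: Sunday
2063: Monday
2064: Tuesday (leap)
2065: Thursday
2066: Friday
2067: Saturday
2068: Sunday (leap)
2069: Tuesday
2070: Wednesday
2071: Thursday
2072: Friday (leap)
2073: Sunday
2074: Monday
2075: Tuesday
2076: Wednesday (leap)
2077: Friday
2078: Saturday
2079: Sunday
2080: Monday (leap)
2080 begins on a Monday and is a leap year.

2080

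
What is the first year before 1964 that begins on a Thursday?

Jan 1 advances by 2 weekdays after a leap year and by 1 after a common year.
1964: Jan 1 is Wednesday (leap).
1963: Tuesday
1962: Monday
1961: Sunday
1960: Friday (leap)
1959: Thursday
1959 begins on a Thursday

1959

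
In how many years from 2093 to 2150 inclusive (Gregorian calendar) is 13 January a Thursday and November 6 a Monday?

1

Check each year's weekday for 13 January and November 6:
  2093: Tue/Fri  2094: Wed/Sat  2095: Thu/Sun  2096: Fri/Tue  2097: Sun/Wed  2098: Mon/Thu  2099: Tue/Fri  2100: Wed/Sat  2101: Thu/Sun  2102: Fri/Mon  2103: Sat/Tue  2104: Sun/Thu  2105: Tue/Fri  2106: Wed/Sat  …(30 more)…  2137: Sun/Wed  2138: Mon/Thu  2139: Tue/Fri  2140: Wed/Sun  2141: Fri/Mon  2142: Sat/Tue  2143: Sun/Wed  2144: Mon/Fri  2145: Wed/Sat  2146: Thu/Sun  2147: Fri/Mon  2148: Sat/Wed  2149: Mon/Thu  2150: Tue/Fri
Both conditions hold in: 2124 — 1.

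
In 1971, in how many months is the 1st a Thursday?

Check the 1st of each month of 1971: Jan 1: Fri, Feb 1: Mon, Mar 1: Mon, Apr 1: Thu, May 1: Sat, Jun 1: Tue, Jul 1: Thu, Aug 1: Sun, Sep 1: Wed, Oct 1: Fri, Nov 1: Mon, Dec 1: Wed.
Thursday occurs in April, July — 2 months.

2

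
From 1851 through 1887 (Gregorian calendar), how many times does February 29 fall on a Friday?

2

Leap years in 1851–1887: 9 of them.
Feb 29 weekday advances by 5 (mod 7) from one leap year to the next four years later (or differs when a century non-leap intervenes).
Leap-day weekdays: 1852:Sun 1856:Fri✓ 1860:Wed 1864:Mon 1868:Sat 1872:Thu 1876:Tue 1880:Sun 1884:Fri✓
Friday: 1856, 1884 → 2.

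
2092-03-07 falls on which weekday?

January 1, 2092 is a Tuesday.
March 7 is day 67 of the year, i.e. 66 days after Jan 1.
66 mod 7 = 3, so advance 3 weekdays from Tuesday: Friday.

Friday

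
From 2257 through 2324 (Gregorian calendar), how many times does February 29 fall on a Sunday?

Leap years in 2257–2324: 16 of them.
Feb 29 weekday advances by 5 (mod 7) from one leap year to the next four years later (or differs when a century non-leap intervenes).
Leap-day weekdays: 2260:Wed 2264:Mon 2268:Sat 2272:Thu 2276:Tue 2280:Sun✓ 2284:Fri 2288:Wed 2292:Mon 2296:Sat 2304:Mon 2308:Sat 2312:Thu 2316:Tue 2320:Sun✓ 2324:Fri
Sunday: 2280, 2320 → 2.

2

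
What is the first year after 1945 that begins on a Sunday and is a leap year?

Jan 1 advances by 2 weekdays after a leap year and by 1 after a common year.
1945: Jan 1 is Monday.
1946: Tuesday
1947: Wednesday
1948: Thursday (leap)
1949: Saturday
1950: Sunday
1951: Monday
1952: Tuesday (leap)
1953: Thursday
1954: Friday
1955: Saturday
1956: Sunday (leap)
1956 begins on a Sunday and is a leap year.

1956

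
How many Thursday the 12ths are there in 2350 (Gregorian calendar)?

2

Check the 12th of each month of 2350: Jan 12: Thu, Feb 12: Sun, Mar 12: Sun, Apr 12: Wed, May 12: Fri, Jun 12: Mon, Jul 12: Wed, Aug 12: Sat, Sep 12: Tue, Oct 12: Thu, Nov 12: Sun, Dec 12: Tue.
Thursday occurs in January, October — 2 months.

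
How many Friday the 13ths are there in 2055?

1

Check the 13th of each month of 2055: Jan 13: Wed, Feb 13: Sat, Mar 13: Sat, Apr 13: Tue, May 13: Thu, Jun 13: Sun, Jul 13: Tue, Aug 13: Fri, Sep 13: Mon, Oct 13: Wed, Nov 13: Sat, Dec 13: Mon.
Friday occurs in August — 1 month.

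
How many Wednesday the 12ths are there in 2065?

1

Check the 12th of each month of 2065: Jan 12: Mon, Feb 12: Thu, Mar 12: Thu, Apr 12: Sun, May 12: Tue, Jun 12: Fri, Jul 12: Sun, Aug 12: Wed, Sep 12: Sat, Oct 12: Mon, Nov 12: Thu, Dec 12: Sat.
Wednesday occurs in August — 1 month.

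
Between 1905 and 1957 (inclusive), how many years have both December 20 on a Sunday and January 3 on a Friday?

Check each year's weekday for December 20 and January 3:
  1905: Wed/Tue  1906: Thu/Wed  1907: Fri/Thu  1908: Sun/Fri ✓  1909: Mon/Sun  1910: Tue/Mon  1911: Wed/Tue  1912: Fri/Wed  1913: Sat/Fri  1914: Sun/Sat  1915: Mon/Sun  1916: Wed/Mon  1917: Thu/Wed  1918: Fri/Thu  …(25 more)…  1944: Wed/Mon  1945: Thu/Wed  1946: Fri/Thu  1947: Sat/Fri  1948: Mon/Sat  1949: Tue/Mon  1950: Wed/Tue  1951: Thu/Wed  1952: Sat/Thu  1953: Sun/Sat  1954: Mon/Sun  1955: Tue/Mon  1956: Thu/Tue  1957: Fri/Thu
Both conditions hold in: 1908, 1936 — 2.

2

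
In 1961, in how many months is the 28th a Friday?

2

Check the 28th of each month of 1961: Jan 28: Sat, Feb 28: Tue, Mar 28: Tue, Apr 28: Fri, May 28: Sun, Jun 28: Wed, Jul 28: Fri, Aug 28: Mon, Sep 28: Thu, Oct 28: Sat, Nov 28: Tue, Dec 28: Thu.
Friday occurs in April, July — 2 months.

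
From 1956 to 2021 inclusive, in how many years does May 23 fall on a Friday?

9

Track May 23's weekday year by year (advancing +1, or +2 across a Feb 29):
  1956: Wed  1957: Thu (+1)  1958: Fri (+1) ✓  1959: Sat (+1)  1960: Mon (+2)
  1961: Tue (+1)  1962: Wed (+1)  1963: Thu (+1)  1964: Sat (+2)  1965: Sun (+1)
  1966: Mon (+1)  1967: Tue (+1)  1968: Thu (+2)  1969: Fri (+1) ✓  … (38 more years) …
  2008: Fri (+2) ✓  2009: Sat (+1)  2010: Sun (+1)  2011: Mon (+1)  2012: Wed (+2)
  2013: Thu (+1)  2014: Fri (+1) ✓  2015: Sat (+1)  2016: Mon (+2)  2017: Tue (+1)
  2018: Wed (+1)  2019: Thu (+1)  2020: Sat (+2)  2021: Sun (+1)
Friday years: 1958, 1969, 1975, 1980, 1986, 1997, 2003, 2008, 2014 — 9 in total.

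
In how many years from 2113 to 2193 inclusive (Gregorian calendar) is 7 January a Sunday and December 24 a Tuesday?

Check each year's weekday for 7 January and December 24:
  2113: Sat/Sun  2114: Sun/Mon  2115: Mon/Tue  2116: Tue/Thu  2117: Thu/Fri  2118: Fri/Sat  2119: Sat/Sun  2120: Sun/Tue ✓  2121: Tue/Wed  2122: Wed/Thu  2123: Thu/Fri  2124: Fri/Sun  2125: Sun/Mon  2126: Mon/Tue  …(53 more)…  2180: Fri/Sun  2181: Sun/Mon  2182: Mon/Tue  2183: Tue/Wed  2184: Wed/Fri  2185: Fri/Sat  2186: Sat/Sun  2187: Sun/Mon  2188: Mon/Wed  2189: Wed/Thu  2190: Thu/Fri  2191: Fri/Sat  2192: Sat/Mon  2193: Mon/Tue
Both conditions hold in: 2120, 2148, 2176 — 3.

3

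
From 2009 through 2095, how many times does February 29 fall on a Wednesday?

Leap years in 2009–2095: 21 of them.
Feb 29 weekday advances by 5 (mod 7) from one leap year to the next four years later (or differs when a century non-leap intervenes).
Leap-day weekdays: 2012:Wed✓ 2016:Mon 2020:Sat 2024:Thu 2028:Tue 2032:Sun 2036:Fri 2040:Wed✓ 2044:Mon 2048:Sat 2052:Thu 2056:Tue 2060:Sun 2064:Fri 2068:Wed✓ 2072:Mon 2076:Sat 2080:Thu 2084:Tue 2088:Sun 2092:Fri
Wednesday: 2012, 2040, 2068 → 3.

3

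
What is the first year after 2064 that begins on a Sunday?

2068

Jan 1 advances by 2 weekdays after a leap year and by 1 after a common year.
2064: Jan 1 is Tuesday (leap).
2065: Thursday
2066: Friday
2067: Saturday
2068: Sunday (leap)
2068 begins on a Sunday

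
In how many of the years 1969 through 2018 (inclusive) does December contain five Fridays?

December has 31 days; it has five Fridays when Friday falls among the first (month-length − 28) days — i.e. when December 1 is one of Friday/Thursday/Wednesday.
December 1 by year: 1969:Mon 1970:Tue 1971:Wed✓ 1972:Fri✓ 1973:Sat 1974:Sun 1975:Mon 1976:Wed✓ 1977:Thu✓ 1978:Fri✓ 1979:Sat 1980:Mon 1981:Tue 1982:Wed✓ 1983:Thu✓ …(20 more)… 2004:Wed✓ 2005:Thu✓ 2006:Fri✓ 2007:Sat 2008:Mon 2009:Tue 2010:Wed✓ 2011:Thu✓ 2012:Sat 2013:Sun 2014:Mon 2015:Tue 2016:Thu✓ 2017:Fri✓ 2018:Sat
Years with five Fridays: 1971, 1972, 1976, 1977, 1978, 1982, 1983, 1988, 1989, 1993, 1994, 1995, 1999, 2000, 2004, 2005, 2006, 2010, 2011, 2016, 2017 → 21.

21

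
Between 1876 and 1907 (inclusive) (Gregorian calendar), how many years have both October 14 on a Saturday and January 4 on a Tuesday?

Check each year's weekday for October 14 and January 4:
  1876: Sat/Tue ✓  1877: Sun/Thu  1878: Mon/Fri  1879: Tue/Sat  1880: Thu/Sun  1881: Fri/Tue  1882: Sat/Wed  1883: Sun/Thu  1884: Tue/Fri  1885: Wed/Sun  1886: Thu/Mon  1887: Fri/Tue  1888: Sun/Wed  1889: Mon/Fri  …(4 more)…  1894: Sun/Thu  1895: Mon/Fri  1896: Wed/Sat  1897: Thu/Mon  1898: Fri/Tue  1899: Sat/Wed  1900: Sun/Thu  1901: Mon/Fri  1902: Tue/Sat  1903: Wed/Sun  1904: Fri/Mon  1905: Sat/Wed  1906: Sun/Thu  1907: Mon/Fri
Both conditions hold in: 1876 — 1.

1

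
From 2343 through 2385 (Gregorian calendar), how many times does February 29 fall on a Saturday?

1

Leap years in 2343–2385: 11 of them.
Feb 29 weekday advances by 5 (mod 7) from one leap year to the next four years later (or differs when a century non-leap intervenes).
Leap-day weekdays: 2344:Tue 2348:Sun 2352:Fri 2356:Wed 2360:Mon 2364:Sat✓ 2368:Thu 2372:Tue 2376:Sun 2380:Fri 2384:Wed
Saturday: 2364 → 1.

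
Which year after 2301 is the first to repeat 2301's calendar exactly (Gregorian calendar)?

2307

Two years share a calendar iff Jan 1 falls on the same weekday and both are leap or both are common. 2301: Jan 1 is Tuesday, common year.
2302: Jan 1 Wednesday, common
2303: Jan 1 Thursday, common
2304: Jan 1 Friday, leap
2305: Jan 1 Sunday, common
2306: Jan 1 Monday, common
2307: Jan 1 Tuesday, common
2307 matches on both conditions.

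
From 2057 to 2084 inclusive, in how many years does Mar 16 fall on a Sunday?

Track Mar 16's weekday year by year (advancing +1, or +2 across a Feb 29):
  2057: Fri  2058: Sat (+1)  2059: Sun (+1) ✓  2060: Tue (+2)  2061: Wed (+1)
  2062: Thu (+1)  2063: Fri (+1)  2064: Sun (+2) ✓  2065: Mon (+1)  2066: Tue (+1)
  2067: Wed (+1)  2068: Fri (+2)  2069: Sat (+1)  2070: Sun (+1) ✓  2071: Mon (+1)
  2072: Wed (+2)  2073: Thu (+1)  2074: Fri (+1)  2075: Sat (+1)  2076: Mon (+2)
  2077: Tue (+1)  2078: Wed (+1)  2079: Thu (+1)  2080: Sat (+2)  2081: Sun (+1) ✓
  2082: Mon (+1)  2083: Tue (+1)  2084: Thu (+2)
Sunday years: 2059, 2064, 2070, 2081 — 4 in total.

4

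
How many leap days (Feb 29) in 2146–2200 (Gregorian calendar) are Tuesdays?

2

Leap years in 2146–2200: 13 of them.
Feb 29 weekday advances by 5 (mod 7) from one leap year to the next four years later (or differs when a century non-leap intervenes).
Leap-day weekdays: 2148:Thu 2152:Tue✓ 2156:Sun 2160:Fri 2164:Wed 2168:Mon 2172:Sat 2176:Thu 2180:Tue✓ 2184:Sun 2188:Fri 2192:Wed 2196:Mon
Tuesday: 2152, 2180 → 2.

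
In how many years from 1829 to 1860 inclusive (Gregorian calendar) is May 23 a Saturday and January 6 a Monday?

1

Check each year's weekday for May 23 and January 6:
  1829: Sat/Tue  1830: Sun/Wed  1831: Mon/Thu  1832: Wed/Fri  1833: Thu/Sun  1834: Fri/Mon  1835: Sat/Tue  1836: Mon/Wed  1837: Tue/Fri  1838: Wed/Sat  1839: Thu/Sun  1840: Sat/Mon ✓  1841: Sun/Wed  1842: Mon/Thu  …(4 more)…  1847: Sun/Wed  1848: Tue/Thu  1849: Wed/Sat  1850: Thu/Sun  1851: Fri/Mon  1852: Sun/Tue  1853: Mon/Thu  1854: Tue/Fri  1855: Wed/Sat  1856: Fri/Sun  1857: Sat/Tue  1858: Sun/Wed  1859: Mon/Thu  1860: Wed/Fri
Both conditions hold in: 1840 — 1.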